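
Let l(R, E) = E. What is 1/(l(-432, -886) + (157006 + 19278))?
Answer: 1/175398 ≈ 5.7013e-6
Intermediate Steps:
1/(l(-432, -886) + (157006 + 19278)) = 1/(-886 + (157006 + 19278)) = 1/(-886 + 176284) = 1/175398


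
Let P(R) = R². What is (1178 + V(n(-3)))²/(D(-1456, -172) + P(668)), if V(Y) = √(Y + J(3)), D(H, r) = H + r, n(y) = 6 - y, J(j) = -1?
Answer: (589 + √2)²/111149 ≈ 3.1362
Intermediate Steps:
V(Y) = √(-1 + Y) (V(Y) = √(Y - 1) = √(-1 + Y))
(1178 + V(n(-3)))²/(D(-1456, -172) + P(668)) = (1178 + √(-1 + (6 - 1*(-3))))²/((-1456 - 172) + 668²) = (1178 + √(-1 + (6 + 3)))²/(-1628 + 446224) = (1178 + √(-1 + 9))²/444596 = (1178 + √8)²*(1/444596) = (1178 + 2*√2)²*(1/444596) = (1178 + 2*√2)²/444596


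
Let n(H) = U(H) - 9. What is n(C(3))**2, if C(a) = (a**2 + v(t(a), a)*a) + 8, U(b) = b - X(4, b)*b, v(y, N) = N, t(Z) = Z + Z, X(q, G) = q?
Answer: 7569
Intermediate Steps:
t(Z) = 2*Z
U(b) = -3*b (U(b) = b - 4*b = -3*b)
C(a) = 8 + 2*a**2 (C(a) = (a**2 + a*a) + 8 = (a**2 + a**2) + 8 = 2*a**2 + 8 = 8 + 2*a**2)
n(H) = -9 - 3*H (n(H) = -3*H - 9 = -9 - 3*H)
n(C(3))**2 = (-9 - 3*(8 + 2*3**2))**2 = (-9 - 3*(8 + 2*9))**2 = (-9 - 3*(8 + 18))**2 = (-9 - 3*26)**2 = (-9 - 78)**2 = (-87)**2 = 7569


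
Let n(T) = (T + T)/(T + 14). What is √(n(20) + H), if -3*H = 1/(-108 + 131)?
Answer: √1598799/1173 ≈ 1.0780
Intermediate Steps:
n(T) = 2*T/(14 + T) (n(T) = (2*T)/(14 + T) = 2*T/(14 + T))
H = -1/69 (H = -1/(3*(-108 + 131)) = -⅓/23 = -⅓*1/23 = -1/69 ≈ -0.014493)
√(n(20) + H) = √(2*20/(14 + 20) - 1/69) = √(2*20/34 - 1/69) = √(2*20*(1/34) - 1/69) = √(20/17 - 1/69) = √(1363/1173) = √1598799/1173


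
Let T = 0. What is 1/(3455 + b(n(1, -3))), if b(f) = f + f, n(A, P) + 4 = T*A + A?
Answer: 1/3449 ≈ 0.00028994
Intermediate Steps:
n(A, P) = -4 + A (n(A, P) = -4 + (0*A + A) = -4 + (0 + A) = -4 + A)
b(f) = 2*f
1/(3455 + b(n(1, -3))) = 1/(3455 + 2*(-4 + 1)) = 1/(3455 + 2*(-3)) = 1/(3455 - 6) = 1/3449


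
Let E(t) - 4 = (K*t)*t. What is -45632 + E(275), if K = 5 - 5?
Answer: -45628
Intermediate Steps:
K = 0
E(t) = 4 (E(t) = 4 + (0*t)*t = 4 + 0*t = 4 + 0 = 4)
-45632 + E(275) = -45632 + 4 = -45628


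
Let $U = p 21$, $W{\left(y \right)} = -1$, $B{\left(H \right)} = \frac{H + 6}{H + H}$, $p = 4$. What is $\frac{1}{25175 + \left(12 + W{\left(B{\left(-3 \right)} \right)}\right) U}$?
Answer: $\frac{1}{26099} \approx 3.8316 \cdot 10^{-5}$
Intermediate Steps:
$B{\left(H \right)} = \frac{6 + H}{2 H}$
$U = 84$ ($U = 4 \cdot 21 = 84$)
$\frac{1}{25175 + \left(12 + W{\left(B{\left(-3 \right)} \right)}\right) U} = \frac{1}{25175 + \left(12 - 1\right) 84} = \frac{1}{25175 + 11 \cdot 84} = \frac{1}{25175 + 924} = \frac{1}{26099}$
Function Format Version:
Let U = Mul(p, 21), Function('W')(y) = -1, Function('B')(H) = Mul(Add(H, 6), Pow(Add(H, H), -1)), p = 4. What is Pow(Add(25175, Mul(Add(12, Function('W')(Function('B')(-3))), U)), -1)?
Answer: Rational(1, 26099) ≈ 3.8316e-5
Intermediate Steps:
Function('B')(H) = Mul(Rational(1, 2), Pow(H, -1), Add(6, H)) (Function('B')(H) = Mul(Add(6, H), Pow(Mul(2, H), -1)) = Mul(Add(6, H), Mul(Rational(1, 2), Pow(H, -1))) = Mul(Rational(1, 2), Pow(H, -1), Add(6, H)))
U = 84 (U = Mul(4, 21) = 84)
Pow(Add(25175, Mul(Add(12, Function('W')(Function('B')(-3))), U)), -1) = Pow(Add(25175, Mul(Add(12, -1), 84)), -1) = Pow(Add(25175, Mul(11, 84)), -1) = Pow(Add(25175, 924), -1) = Pow(26099, -1) = Rational(1, 26099)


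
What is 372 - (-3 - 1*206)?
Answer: 581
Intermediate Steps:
372 - (-3 - 1*206) = 372 - (-3 - 206) = 372 - 1*(-209) = 372 + 209 = 581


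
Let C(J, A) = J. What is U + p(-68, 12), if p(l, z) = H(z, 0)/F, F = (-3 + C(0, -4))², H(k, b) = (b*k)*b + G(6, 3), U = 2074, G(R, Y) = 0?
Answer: 2074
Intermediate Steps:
H(k, b) = k*b² (H(k, b) = (b*k)*b + 0 = k*b² + 0 = k*b²)
F = 9 (F = (-3 + 0)² = (-3)² = 9)
p(l, z) = 0 (p(l, z) = (z*0²)/9 = (z*0)*(⅑) = 0*(⅑) = 0)
U + p(-68, 12) = 2074 + 0 = 2074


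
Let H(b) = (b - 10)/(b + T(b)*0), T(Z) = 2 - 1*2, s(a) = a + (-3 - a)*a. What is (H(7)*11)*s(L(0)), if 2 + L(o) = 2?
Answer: 0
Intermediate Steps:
L(o) = 0 (L(o) = -2 + 2 = 0)
s(a) = a + a*(-3 - a)
T(Z) = 0 (T(Z) = 2 - 2 = 0)
H(b) = (-10 + b)/b (H(b) = (b - 10)/(b + 0*0) = (-10 + b)/(b + 0) = (-10 + b)/b)
(H(7)*11)*s(L(0)) = (((-10 + 7)/7)*11)*(-1*0*(2 + 0)) = (((⅐)*(-3))*11)*(-1*0*2) = -3/7*11*0 = -33/7*0 = 0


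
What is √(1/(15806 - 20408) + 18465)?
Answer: √391059225258/4602 ≈ 135.89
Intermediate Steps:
√(1/(15806 - 20408) + 18465) = √(1/(-4602) + 18465) = √(-1/4602 + 18465) = √(84975929/4602) = √391059225258/4602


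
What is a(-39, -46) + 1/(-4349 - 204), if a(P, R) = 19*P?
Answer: -3373774/4553 ≈ -741.00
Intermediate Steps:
a(-39, -46) + 1/(-4349 - 204) = 19*(-39) + 1/(-4349 - 204) = -741 + 1/(-4553) = -741 - 1/4553 = -3373774/4553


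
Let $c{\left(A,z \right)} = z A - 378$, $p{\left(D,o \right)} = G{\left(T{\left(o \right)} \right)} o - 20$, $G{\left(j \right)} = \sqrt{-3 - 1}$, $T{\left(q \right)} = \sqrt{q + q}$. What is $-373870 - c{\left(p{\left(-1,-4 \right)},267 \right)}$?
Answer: $-368152 + 2136 i \approx -3.6815 \cdot 10^{5} + 2136.0 i$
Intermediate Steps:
$T{\left(q \right)} = \sqrt{2} \sqrt{q}$ ($T{\left(q \right)} = \sqrt{2 q} = \sqrt{2} \sqrt{q}$)
$G{\left(j \right)} = 2 i$ ($G{\left(j \right)} = \sqrt{-4} = 2 i$)
$p{\left(D,o \right)} = -20 + 2 i o$ ($p{\left(D,o \right)} = 2 i o - 20 = -20 + 2 i o$)
$c{\left(A,z \right)} = -378 + A z$ ($c{\left(A,z \right)} = A z - 378 = -378 + A z$)
$-373870 - c{\left(p{\left(-1,-4 \right)},267 \right)} = -373870 - \left(-378 + \left(-20 + 2 i \left(-4\right)\right) 267\right) = -373870 - \left(-378 + \left(-20 - 8 i\right) 267\right) = -373870 - \left(-378 - \left(5340 + 2136 i\right)\right) = -373870 - \left(-5718 - 2136 i\right) = -373870 + \left(5718 + 2136 i\right) = -368152 + 2136 i$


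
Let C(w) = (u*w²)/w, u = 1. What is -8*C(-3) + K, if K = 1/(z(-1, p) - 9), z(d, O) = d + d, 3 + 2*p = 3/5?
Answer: 263/11 ≈ 23.909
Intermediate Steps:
p = -6/5 (p = -3/2 + (3/5)/2 = -3/2 + (3*(⅕))/2 = -3/2 + (½)*(⅗) = -3/2 + 3/10 = -6/5 ≈ -1.2000)
z(d, O) = 2*d
C(w) = w (C(w) = (1*w²)/w = w²/w = w)
K = -1/11 (K = 1/(2*(-1) - 9) = 1/(-2 - 9) = 1/(-11) = -1/11 ≈ -0.090909)
-8*C(-3) + K = -8*(-3) - 1/11 = 24 - 1/11 = 263/11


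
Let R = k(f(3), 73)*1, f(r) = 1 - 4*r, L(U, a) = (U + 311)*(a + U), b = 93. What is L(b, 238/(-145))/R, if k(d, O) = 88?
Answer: 1337947/3190 ≈ 419.42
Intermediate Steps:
L(U, a) = (311 + U)*(U + a)
R = 88 (R = 88*1 = 88)
L(b, 238/(-145))/R = (93**2 + 311*93 + 311*(238/(-145)) + 93*(238/(-145)))/88 = (8649 + 28923 + 311*(238*(-1/145)) + 93*(238*(-1/145)))*(1/88) = (8649 + 28923 + 311*(-238/145) + 93*(-238/145))*(1/88) = (8649 + 28923 - 74018/145 - 22134/145)*(1/88) = (5351788/145)*(1/88) = 1337947/3190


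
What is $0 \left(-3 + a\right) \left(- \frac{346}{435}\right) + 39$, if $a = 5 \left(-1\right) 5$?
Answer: $39$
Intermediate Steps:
$a = -25$ ($a = \left(-5\right) 5 = -25$)
$0 \left(-3 + a\right) \left(- \frac{346}{435}\right) + 39 = 0 \left(-3 - 25\right) \left(- \frac{346}{435}\right) + 39 = 0 \left(-28\right) \left(\left(-346\right) \frac{1}{435}\right) + 39 = 0 \left(- \frac{346}{435}\right) + 39 = 0 + 39 = 39$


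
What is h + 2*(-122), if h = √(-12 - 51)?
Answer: -244 + 3*I*√7 ≈ -244.0 + 7.9373*I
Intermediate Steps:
h = 3*I*√7 (h = √(-63) = 3*I*√7 ≈ 7.9373*I)
h + 2*(-122) = 3*I*√7 + 2*(-122) = 3*I*√7 - 244 = -244 + 3*I*√7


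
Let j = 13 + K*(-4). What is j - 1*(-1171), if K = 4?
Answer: 1168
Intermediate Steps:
j = -3 (j = 13 + 4*(-4) = 13 - 16 = -3)
j - 1*(-1171) = -3 - 1*(-1171) = -3 + 1171 = 1168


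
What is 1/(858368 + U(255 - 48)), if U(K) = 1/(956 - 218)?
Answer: 738/633475585 ≈ 1.1650e-6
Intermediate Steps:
U(K) = 1/738
1/(858368 + U(255 - 48)) = 1/(858368 + 1/738) = 1/(633475585/738) = 738/633475585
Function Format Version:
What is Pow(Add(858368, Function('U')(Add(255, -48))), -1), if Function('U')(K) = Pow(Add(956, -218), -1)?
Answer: Rational(738, 633475585) ≈ 1.1650e-6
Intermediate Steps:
Function('U')(K) = Rational(1, 738) (Function('U')(K) = Pow(738, -1) = Rational(1, 738))
Pow(Add(858368, Function('U')(Add(255, -48))), -1) = Pow(Add(858368, Rational(1, 738)), -1) = Pow(Rational(633475585, 738), -1) = Rational(738, 633475585)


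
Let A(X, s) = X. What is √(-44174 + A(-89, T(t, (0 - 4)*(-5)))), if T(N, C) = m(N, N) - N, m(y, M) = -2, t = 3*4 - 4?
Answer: I*√44263 ≈ 210.39*I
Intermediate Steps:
t = 8 (t = 12 - 4 = 8)
T(N, C) = -2 - N
√(-44174 + A(-89, T(t, (0 - 4)*(-5)))) = √(-44174 - 89) = √(-44263) = I*√44263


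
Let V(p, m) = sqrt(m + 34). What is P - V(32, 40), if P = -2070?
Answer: -2070 - sqrt(74) ≈ -2078.6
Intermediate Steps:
V(p, m) = sqrt(34 + m)
P - V(32, 40) = -2070 - sqrt(34 + 40) = -2070 - sqrt(74)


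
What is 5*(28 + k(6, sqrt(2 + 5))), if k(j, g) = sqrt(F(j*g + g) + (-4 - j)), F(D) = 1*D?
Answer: 140 + 5*sqrt(-10 + 7*sqrt(7)) ≈ 154.59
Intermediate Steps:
F(D) = D
k(j, g) = sqrt(-4 + g - j + g*j) (k(j, g) = sqrt((j*g + g) + (-4 - j)) = sqrt((g*j + g) + (-4 - j)) = sqrt((g + g*j) + (-4 - j)) = sqrt(-4 + g - j + g*j))
5*(28 + k(6, sqrt(2 + 5))) = 5*(28 + sqrt(-4 - 1*6 + sqrt(2 + 5)*(1 + 6))) = 5*(28 + sqrt(-4 - 6 + sqrt(7)*7)) = 5*(28 + sqrt(-4 - 6 + 7*sqrt(7))) = 5*(28 + sqrt(-10 + 7*sqrt(7))) = 140 + 5*sqrt(-10 + 7*sqrt(7))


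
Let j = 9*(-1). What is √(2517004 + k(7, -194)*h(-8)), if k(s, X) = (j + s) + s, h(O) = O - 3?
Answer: 3*√279661 ≈ 1586.5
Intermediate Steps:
j = -9
h(O) = -3 + O
k(s, X) = -9 + 2*s (k(s, X) = (-9 + s) + s = -9 + 2*s)
√(2517004 + k(7, -194)*h(-8)) = √(2517004 + (-9 + 2*7)*(-3 - 8)) = √(2517004 + (-9 + 14)*(-11)) = √(2517004 + 5*(-11)) = √(2517004 - 55) = √2516949 = 3*√279661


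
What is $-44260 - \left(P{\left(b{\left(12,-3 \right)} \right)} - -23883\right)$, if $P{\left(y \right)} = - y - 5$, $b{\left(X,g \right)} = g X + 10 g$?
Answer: $-68204$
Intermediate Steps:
$b{\left(X,g \right)} = 10 g + X g$ ($b{\left(X,g \right)} = X g + 10 g = 10 g + X g$)
$P{\left(y \right)} = -5 - y$
$-44260 - \left(P{\left(b{\left(12,-3 \right)} \right)} - -23883\right) = -44260 - \left(\left(-5 - - 3 \left(10 + 12\right)\right) - -23883\right) = -44260 - \left(\left(-5 - \left(-3\right) 22\right) + 23883\right) = -44260 - \left(\left(-5 - -66\right) + 23883\right) = -44260 - \left(\left(-5 + 66\right) + 23883\right) = -44260 - \left(61 + 23883\right) = -44260 - 23944 = -68204$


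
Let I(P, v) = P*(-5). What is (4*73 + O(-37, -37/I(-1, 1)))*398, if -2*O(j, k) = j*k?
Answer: 308649/5 ≈ 61730.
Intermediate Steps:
I(P, v) = -5*P
O(j, k) = -j*k/2
(4*73 + O(-37, -37/I(-1, 1)))*398 = (4*73 - ½*(-37)*(-37/((-5*(-1)))))*398 = (292 - ½*(-37)*(-37/5))*398 = (292 - 1369/10)*398 = (1551/10)*398 = 308649/5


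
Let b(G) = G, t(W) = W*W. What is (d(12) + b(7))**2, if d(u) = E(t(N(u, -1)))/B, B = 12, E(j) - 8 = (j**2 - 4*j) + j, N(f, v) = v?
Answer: 225/4 ≈ 56.250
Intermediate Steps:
t(W) = W**2
E(j) = 8 + j**2 - 3*j (E(j) = 8 + ((j**2 - 4*j) + j) = 8 + (j**2 - 3*j) = 8 + j**2 - 3*j)
d(u) = 1/2 (d(u) = (8 + ((-1)**2)**2 - 3*(-1)**2)/12 = (8 + 1**2 - 3*1)*(1/12) = (8 + 1 - 3)*(1/12) = 6*(1/12) = 1/2)
(d(12) + b(7))**2 = (1/2 + 7)**2 = (15/2)**2 = 225/4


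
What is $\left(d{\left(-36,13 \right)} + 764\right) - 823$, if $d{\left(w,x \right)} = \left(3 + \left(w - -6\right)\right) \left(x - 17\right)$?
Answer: $49$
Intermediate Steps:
$d{\left(w,x \right)} = \left(-17 + x\right) \left(9 + w\right)$ ($d{\left(w,x \right)} = \left(3 + \left(w + 6\right)\right) \left(-17 + x\right) = \left(3 + \left(6 + w\right)\right) \left(-17 + x\right) = \left(9 + w\right) \left(-17 + x\right) = \left(-17 + x\right) \left(9 + w\right)$)
$\left(d{\left(-36,13 \right)} + 764\right) - 823 = \left(\left(-153 - -612 + 9 \cdot 13 - 468\right) + 764\right) - 823 = \left(\left(-153 + 612 + 117 - 468\right) + 764\right) - 823 = \left(108 + 764\right) - 823 = 872 - 823 = 49$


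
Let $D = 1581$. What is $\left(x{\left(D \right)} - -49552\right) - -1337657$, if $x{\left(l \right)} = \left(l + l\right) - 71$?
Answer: $1390300$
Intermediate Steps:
$x{\left(l \right)} = -71 + 2 l$ ($x{\left(l \right)} = 2 l - 71 = -71 + 2 l$)
$\left(x{\left(D \right)} - -49552\right) - -1337657 = \left(\left(-71 + 2 \cdot 1581\right) - -49552\right) - -1337657 = \left(\left(-71 + 3162\right) + 49552\right) + 1337657 = \left(3091 + 49552\right) + 1337657 = 52643 + 1337657 = 1390300$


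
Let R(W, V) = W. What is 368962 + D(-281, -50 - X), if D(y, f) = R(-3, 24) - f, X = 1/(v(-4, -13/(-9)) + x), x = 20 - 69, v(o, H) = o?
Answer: 19557476/53 ≈ 3.6901e+5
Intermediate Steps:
x = -49
X = -1/53 (X = 1/(-4 - 49) = 1/(-53) = -1/53 ≈ -0.018868)
D(y, f) = -3 - f
368962 + D(-281, -50 - X) = 368962 + (-3 - (-50 - 1*(-1/53))) = 368962 + (-3 - (-50 + 1/53)) = 368962 + (-3 - 1*(-2649/53)) = 368962 + (-3 + 2649/53) = 368962 + 2490/53 = 19557476/53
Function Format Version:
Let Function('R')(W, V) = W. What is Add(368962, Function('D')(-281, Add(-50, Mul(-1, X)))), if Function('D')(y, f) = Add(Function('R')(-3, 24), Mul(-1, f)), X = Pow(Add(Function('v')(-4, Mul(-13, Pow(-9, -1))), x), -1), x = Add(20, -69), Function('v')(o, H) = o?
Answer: Rational(19557476, 53) ≈ 3.6901e+5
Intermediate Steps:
x = -49
X = Rational(-1, 53) (X = Pow(Add(-4, -49), -1) = Pow(-53, -1) = Rational(-1, 53) ≈ -0.018868)
Function('D')(y, f) = Add(-3, Mul(-1, f))
Add(368962, Function('D')(-281, Add(-50, Mul(-1, X)))) = Add(368962, Add(-3, Mul(-1, Add(-50, Mul(-1, Rational(-1, 53)))))) = Add(368962, Add(-3, Mul(-1, Add(-50, Rational(1, 53))))) = Add(368962, Add(-3, Mul(-1, Rational(-2649, 53)))) = Add(368962, Add(-3, Rational(2649, 53))) = Add(368962, Rational(2490, 53)) = Rational(19557476, 53)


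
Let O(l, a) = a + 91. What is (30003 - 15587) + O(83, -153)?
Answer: 14354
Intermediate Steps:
O(l, a) = 91 + a
(30003 - 15587) + O(83, -153) = (30003 - 15587) + (91 - 153) = 14416 - 62 = 14354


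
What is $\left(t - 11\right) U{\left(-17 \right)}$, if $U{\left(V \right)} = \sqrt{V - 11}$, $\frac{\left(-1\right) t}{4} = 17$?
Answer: $- 158 i \sqrt{7} \approx - 418.03 i$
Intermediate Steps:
$t = -68$ ($t = \left(-4\right) 17 = -68$)
$U{\left(V \right)} = \sqrt{-11 + V}$
$\left(t - 11\right) U{\left(-17 \right)} = \left(-68 - 11\right) \sqrt{-11 - 17} = \left(-68 - 11\right) \sqrt{-28} = - 79 \cdot 2 i \sqrt{7} = - 158 i \sqrt{7}$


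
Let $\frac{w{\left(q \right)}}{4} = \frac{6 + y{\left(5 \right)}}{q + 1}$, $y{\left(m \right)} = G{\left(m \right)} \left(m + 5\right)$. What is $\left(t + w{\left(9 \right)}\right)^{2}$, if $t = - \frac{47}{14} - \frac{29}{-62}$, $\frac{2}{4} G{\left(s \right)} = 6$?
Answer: $\frac{2657299401}{1177225} \approx 2257.3$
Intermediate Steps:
$G{\left(s \right)} = 12$ ($G{\left(s \right)} = 2 \cdot 6 = 12$)
$y{\left(m \right)} = 60 + 12 m$ ($y{\left(m \right)} = 12 \left(m + 5\right) = 12 \left(5 + m\right) = 60 + 12 m$)
$t = - \frac{627}{217}$ ($t = \left(-47\right) \frac{1}{14} - - \frac{29}{62} = - \frac{47}{14} + \frac{29}{62} = - \frac{627}{217} \approx -2.8894$)
$w{\left(q \right)} = \frac{504}{1 + q}$ ($w{\left(q \right)} = 4 \frac{6 + \left(60 + 12 \cdot 5\right)}{q + 1} = 4 \frac{6 + \left(60 + 60\right)}{1 + q} = 4 \frac{6 + 120}{1 + q} = 4 \frac{126}{1 + q} = \frac{504}{1 + q}$)
$\left(t + w{\left(9 \right)}\right)^{2} = \left(- \frac{627}{217} + \frac{504}{1 + 9}\right)^{2} = \left(- \frac{627}{217} + \frac{504}{10}\right)^{2} = \left(- \frac{627}{217} + 504 \cdot \frac{1}{10}\right)^{2} = \left(- \frac{627}{217} + \frac{252}{5}\right)^{2} = \left(\frac{51549}{1085}\right)^{2} = \frac{2657299401}{1177225}$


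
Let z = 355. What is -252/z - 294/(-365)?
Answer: 2478/25915 ≈ 0.095620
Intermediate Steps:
-252/z - 294/(-365) = -252/355 - 294/(-365) = -252*1/355 - 294*(-1/365) = -252/355 + 294/365 = 2478/25915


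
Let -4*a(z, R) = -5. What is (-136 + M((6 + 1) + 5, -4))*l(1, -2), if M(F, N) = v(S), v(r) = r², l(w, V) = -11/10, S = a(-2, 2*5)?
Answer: 23661/160 ≈ 147.88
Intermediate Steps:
a(z, R) = 5/4 (a(z, R) = -¼*(-5) = 5/4)
S = 5/4 ≈ 1.2500
l(w, V) = -11/10 (l(w, V) = -11*⅒ = -11/10)
M(F, N) = 25/16 (M(F, N) = (5/4)² = 25/16)
(-136 + M((6 + 1) + 5, -4))*l(1, -2) = (-136 + 25/16)*(-11/10) = -2151/16*(-11/10) = 23661/160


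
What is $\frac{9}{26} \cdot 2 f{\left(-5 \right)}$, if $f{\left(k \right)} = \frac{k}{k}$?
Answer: $\frac{9}{13} \approx 0.69231$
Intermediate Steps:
$f{\left(k \right)} = 1$
$\frac{9}{26} \cdot 2 f{\left(-5 \right)} = \frac{9}{26} \cdot 2 \cdot 1 = \frac{9}{13} \cdot 1 = \frac{9}{13}$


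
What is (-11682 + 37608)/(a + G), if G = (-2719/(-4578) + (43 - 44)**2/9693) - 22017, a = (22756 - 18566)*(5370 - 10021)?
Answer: -383484895668/288578173478611 ≈ -0.0013289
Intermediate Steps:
a = -19487690 (a = 4190*(-4651) = -19487690)
G = -325656065191/14791518 (G = (-2719*(-1/4578) + (-1)**2*(1/9693)) - 22017 = (2719/4578 + 1*(1/9693)) - 22017 = (2719/4578 + 1/9693) - 22017 = 8786615/14791518 - 22017 = -325656065191/14791518 ≈ -22016.)
(-11682 + 37608)/(a + G) = (-11682 + 37608)/(-19487690 - 325656065191/14791518) = 25926/(-288578173478611/14791518) = 25926*(-14791518/288578173478611) = -383484895668/288578173478611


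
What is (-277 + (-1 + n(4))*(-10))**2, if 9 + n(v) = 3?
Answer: 42849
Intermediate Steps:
n(v) = -6 (n(v) = -9 + 3 = -6)
(-277 + (-1 + n(4))*(-10))**2 = (-277 + (-1 - 6)*(-10))**2 = (-277 - 7*(-10))**2 = (-277 + 70)**2 = (-207)**2 = 42849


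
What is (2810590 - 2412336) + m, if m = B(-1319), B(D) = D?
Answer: 396935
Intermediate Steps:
m = -1319
(2810590 - 2412336) + m = (2810590 - 2412336) - 1319 = 398254 - 1319 = 396935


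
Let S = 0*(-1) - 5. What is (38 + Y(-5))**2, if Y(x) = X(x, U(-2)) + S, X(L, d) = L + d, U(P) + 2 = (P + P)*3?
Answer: 196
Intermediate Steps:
U(P) = -2 + 6*P (U(P) = -2 + (P + P)*3 = -2 + (2*P)*3 = -2 + 6*P)
S = -5 (S = 0 - 5 = -5)
Y(x) = -19 + x (Y(x) = (x + (-2 + 6*(-2))) - 5 = (x + (-2 - 12)) - 5 = (x - 14) - 5 = (-14 + x) - 5 = -19 + x)
(38 + Y(-5))**2 = (38 + (-19 - 5))**2 = (38 - 24)**2 = 14**2 = 196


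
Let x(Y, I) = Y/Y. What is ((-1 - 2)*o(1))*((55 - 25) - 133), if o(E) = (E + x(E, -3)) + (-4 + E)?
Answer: -309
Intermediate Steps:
x(Y, I) = 1
o(E) = -3 + 2*E (o(E) = (E + 1) + (-4 + E) = (1 + E) + (-4 + E) = -3 + 2*E)
((-1 - 2)*o(1))*((55 - 25) - 133) = ((-1 - 2)*(-3 + 2*1))*((55 - 25) - 133) = (-3*(-3 + 2))*(30 - 133) = -3*(-1)*(-103) = 3*(-103) = -309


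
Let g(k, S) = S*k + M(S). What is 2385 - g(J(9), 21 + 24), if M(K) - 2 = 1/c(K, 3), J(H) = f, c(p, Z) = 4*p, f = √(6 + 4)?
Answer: 428939/180 - 45*√10 ≈ 2240.7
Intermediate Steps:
f = √10 ≈ 3.1623
J(H) = √10
M(K) = 2 + 1/(4*K)
g(k, S) = 2 + 1/(4*S) + S*k (g(k, S) = S*k + (2 + 1/(4*S)) = 2 + 1/(4*S) + S*k)
2385 - g(J(9), 21 + 24) = 2385 - (2 + 1/(4*(21 + 24)) + (21 + 24)*√10) = 2385 - (2 + (¼)/45 + 45*√10) = 2385 - (2 + (¼)*(1/45) + 45*√10) = 2385 - (2 + 1/180 + 45*√10) = 2385 - (361/180 + 45*√10) = 2385 + (-361/180 - 45*√10) = 428939/180 - 45*√10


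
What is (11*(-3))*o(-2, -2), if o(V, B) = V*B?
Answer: -132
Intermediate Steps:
o(V, B) = B*V
(11*(-3))*o(-2, -2) = (11*(-3))*(-2*(-2)) = -33*4 = -132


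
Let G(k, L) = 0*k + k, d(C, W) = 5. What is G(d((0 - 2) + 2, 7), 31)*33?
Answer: 165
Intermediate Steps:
G(k, L) = k (G(k, L) = 0 + k = k)
G(d((0 - 2) + 2, 7), 31)*33 = 5*33 = 165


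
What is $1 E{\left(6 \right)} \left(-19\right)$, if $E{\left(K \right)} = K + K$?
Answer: $-228$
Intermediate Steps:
$E{\left(K \right)} = 2 K$
$1 E{\left(6 \right)} \left(-19\right) = 1 \cdot 2 \cdot 6 \left(-19\right) = 1 \cdot 12 \left(-19\right) = 12 \left(-19\right) = -228$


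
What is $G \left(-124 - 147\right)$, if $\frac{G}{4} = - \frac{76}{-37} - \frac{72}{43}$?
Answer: $- \frac{654736}{1591} \approx -411.52$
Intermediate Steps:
$G = \frac{2416}{1591}$ ($G = 4 \left(- \frac{76}{-37} - \frac{72}{43}\right) = 4 \left(\left(-76\right) \left(- \frac{1}{37}\right) - \frac{72}{43}\right) = 4 \left(\frac{76}{37} - \frac{72}{43}\right) = 4 \cdot \frac{604}{1591} = \frac{2416}{1591} \approx 1.5185$)
$G \left(-124 - 147\right) = \frac{2416 \left(-124 - 147\right)}{1591} = \frac{2416}{1591} \left(-271\right) = - \frac{654736}{1591}$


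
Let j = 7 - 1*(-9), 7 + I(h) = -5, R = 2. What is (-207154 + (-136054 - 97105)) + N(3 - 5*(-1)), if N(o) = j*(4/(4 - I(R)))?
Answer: -440309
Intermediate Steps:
I(h) = -12 (I(h) = -7 - 5 = -12)
j = 16 (j = 7 + 9 = 16)
N(o) = 4 (N(o) = 16*(4/(4 - 1*(-12))) = 16*(4/(4 + 12)) = 16*(4/16) = 16*(4*(1/16)) = 16*(¼) = 4)
(-207154 + (-136054 - 97105)) + N(3 - 5*(-1)) = (-207154 + (-136054 - 97105)) + 4 = (-207154 - 233159) + 4 = -440313 + 4 = -440309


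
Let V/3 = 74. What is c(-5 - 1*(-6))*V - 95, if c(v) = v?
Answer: 127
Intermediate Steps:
V = 222 (V = 3*74 = 222)
c(-5 - 1*(-6))*V - 95 = (-5 - 1*(-6))*222 - 95 = (-5 + 6)*222 - 95 = 1*222 - 95 = 222 - 95 = 127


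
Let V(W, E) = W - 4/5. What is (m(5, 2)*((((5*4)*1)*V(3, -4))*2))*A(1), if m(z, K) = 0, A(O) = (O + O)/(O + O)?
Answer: 0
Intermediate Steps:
A(O) = 1 (A(O) = (2*O)/((2*O)) = (2*O)*(1/(2*O)) = 1)
V(W, E) = -⅘ + W (V(W, E) = W - 4/5 = W - 1*⅘ = W - ⅘ = -⅘ + W)
(m(5, 2)*((((5*4)*1)*V(3, -4))*2))*A(1) = (0*((((5*4)*1)*(-⅘ + 3))*2))*1 = (0*(((20*1)*(11/5))*2))*1 = (0*((20*(11/5))*2))*1 = (0*(44*2))*1 = (0*88)*1 = 0*1 = 0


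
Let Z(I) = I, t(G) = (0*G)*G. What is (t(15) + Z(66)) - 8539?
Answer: -8473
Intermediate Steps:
t(G) = 0 (t(G) = 0*G = 0)
(t(15) + Z(66)) - 8539 = (0 + 66) - 8539 = 66 - 8539 = -8473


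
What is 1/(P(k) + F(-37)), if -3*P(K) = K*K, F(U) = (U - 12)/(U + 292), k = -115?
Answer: -255/1124174 ≈ -0.00022683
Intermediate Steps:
F(U) = (-12 + U)/(292 + U)
P(K) = -K²/3 (P(K) = -K*K/3 = -K²/3)
1/(P(k) + F(-37)) = 1/(-⅓*(-115)² + (-12 - 37)/(292 - 37)) = 1/(-⅓*13225 - 49/255) = 1/(-13225/3 + (1/255)*(-49)) = 1/(-13225/3 - 49/255) = 1/(-1124174/255) = -255/1124174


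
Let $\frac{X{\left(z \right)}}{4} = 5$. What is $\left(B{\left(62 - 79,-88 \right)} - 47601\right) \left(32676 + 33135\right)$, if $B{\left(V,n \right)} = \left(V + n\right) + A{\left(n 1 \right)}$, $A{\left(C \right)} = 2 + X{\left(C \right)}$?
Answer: $-3138131724$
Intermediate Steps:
$X{\left(z \right)} = 20$ ($X{\left(z \right)} = 4 \cdot 5 = 20$)
$A{\left(C \right)} = 22$ ($A{\left(C \right)} = 2 + 20 = 22$)
$B{\left(V,n \right)} = 22 + V + n$ ($B{\left(V,n \right)} = \left(V + n\right) + 22 = 22 + V + n$)
$\left(B{\left(62 - 79,-88 \right)} - 47601\right) \left(32676 + 33135\right) = \left(\left(22 + \left(62 - 79\right) - 88\right) - 47601\right) \left(32676 + 33135\right) = \left(\left(22 - 17 - 88\right) - 47601\right) 65811 = \left(-83 - 47601\right) 65811 = \left(-47684\right) 65811 = -3138131724$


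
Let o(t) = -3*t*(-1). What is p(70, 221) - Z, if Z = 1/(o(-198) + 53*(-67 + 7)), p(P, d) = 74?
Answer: 279277/3774 ≈ 74.000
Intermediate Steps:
o(t) = 3*t
Z = -1/3774 (Z = 1/(3*(-198) + 53*(-67 + 7)) = 1/(-594 + 53*(-60)) = 1/(-594 - 3180) = 1/(-3774) = -1/3774 ≈ -0.00026497)
p(70, 221) - Z = 74 - 1*(-1/3774) = 74 + 1/3774 = 279277/3774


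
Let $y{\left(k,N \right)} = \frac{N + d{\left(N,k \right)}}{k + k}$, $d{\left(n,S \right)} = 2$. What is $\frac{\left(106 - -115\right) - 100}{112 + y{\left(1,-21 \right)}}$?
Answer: $\frac{242}{205} \approx 1.1805$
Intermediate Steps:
$y{\left(k,N \right)} = \frac{2 + N}{2 k}$ ($y{\left(k,N \right)} = \frac{N + 2}{k + k} = \frac{2 + N}{2 k}$)
$\frac{\left(106 - -115\right) - 100}{112 + y{\left(1,-21 \right)}} = \frac{\left(106 - -115\right) - 100}{112 + \frac{2 - 21}{2 \cdot 1}} = \frac{\left(106 + 115\right) - 100}{112 + \frac{1}{2} \cdot 1 \left(-19\right)} = \frac{221 - 100}{112 - \frac{19}{2}} = \frac{121}{\frac{205}{2}} = 121 \cdot \frac{2}{205} = \frac{242}{205}$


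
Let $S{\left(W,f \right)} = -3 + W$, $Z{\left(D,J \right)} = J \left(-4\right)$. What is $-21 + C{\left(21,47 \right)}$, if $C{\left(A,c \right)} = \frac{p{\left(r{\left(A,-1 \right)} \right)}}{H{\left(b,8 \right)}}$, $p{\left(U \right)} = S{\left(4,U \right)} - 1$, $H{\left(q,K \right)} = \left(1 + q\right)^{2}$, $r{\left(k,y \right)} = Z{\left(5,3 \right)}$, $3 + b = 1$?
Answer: $-21$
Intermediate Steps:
$Z{\left(D,J \right)} = - 4 J$
$b = -2$ ($b = -3 + 1 = -2$)
$r{\left(k,y \right)} = -12$ ($r{\left(k,y \right)} = \left(-4\right) 3 = -12$)
$p{\left(U \right)} = 0$ ($p{\left(U \right)} = \left(-3 + 4\right) - 1 = 1 - 1 = 0$)
$C{\left(A,c \right)} = 0$ ($C{\left(A,c \right)} = \frac{0}{\left(1 - 2\right)^{2}} = \frac{0}{\left(-1\right)^{2}} = \frac{0}{1} = 0 \cdot 1 = 0$)
$-21 + C{\left(21,47 \right)} = -21 + 0 = -21$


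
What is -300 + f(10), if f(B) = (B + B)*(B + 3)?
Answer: -40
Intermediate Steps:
f(B) = 2*B*(3 + B) (f(B) = (2*B)*(3 + B) = 2*B*(3 + B))
-300 + f(10) = -300 + 2*10*(3 + 10) = -300 + 2*10*13 = -300 + 260 = -40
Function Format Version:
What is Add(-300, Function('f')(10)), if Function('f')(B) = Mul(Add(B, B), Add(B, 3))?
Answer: -40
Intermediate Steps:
Function('f')(B) = Mul(2, B, Add(3, B)) (Function('f')(B) = Mul(Mul(2, B), Add(3, B)) = Mul(2, B, Add(3, B)))
Add(-300, Function('f')(10)) = Add(-300, Mul(2, 10, Add(3, 10))) = Add(-300, Mul(2, 10, 13)) = Add(-300, 260) = -40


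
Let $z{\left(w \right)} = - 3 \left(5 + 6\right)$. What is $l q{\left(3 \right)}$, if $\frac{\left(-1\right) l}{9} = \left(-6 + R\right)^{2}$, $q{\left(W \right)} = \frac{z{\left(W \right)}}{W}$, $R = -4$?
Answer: $9900$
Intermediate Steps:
$z{\left(w \right)} = -33$ ($z{\left(w \right)} = \left(-3\right) 11 = -33$)
$q{\left(W \right)} = - \frac{33}{W}$
$l = -900$ ($l = - 9 \left(-6 - 4\right)^{2} = - 9 \left(-10\right)^{2} = \left(-9\right) 100 = -900$)
$l q{\left(3 \right)} = - 900 \left(- \frac{33}{3}\right) = - 900 \left(\left(-33\right) \frac{1}{3}\right) = \left(-900\right) \left(-11\right) = 9900$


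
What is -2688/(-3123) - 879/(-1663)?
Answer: 2405087/1731183 ≈ 1.3893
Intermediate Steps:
-2688/(-3123) - 879/(-1663) = -2688*(-1/3123) - 879*(-1/1663) = 896/1041 + 879/1663 = 2405087/1731183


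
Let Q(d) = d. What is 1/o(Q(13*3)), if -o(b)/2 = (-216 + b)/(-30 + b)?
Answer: 3/118 ≈ 0.025424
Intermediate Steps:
o(b) = -2*(-216 + b)/(-30 + b)
1/o(Q(13*3)) = 1/(2*(216 - 13*3)/(-30 + 13*3)) = 1/(2*(216 - 1*39)/(-30 + 39)) = 1/(2*(216 - 39)/9) = 1/(2*(⅑)*177) = 1/(118/3) = 3/118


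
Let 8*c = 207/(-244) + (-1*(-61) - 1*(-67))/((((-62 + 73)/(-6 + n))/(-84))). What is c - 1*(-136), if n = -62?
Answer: 181315099/21472 ≈ 8444.3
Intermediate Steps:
c = 178394907/21472 (c = (207/(-244) + (-1*(-61) - 1*(-67))/((((-62 + 73)/(-6 - 62))/(-84))))/8 = (207*(-1/244) + (61 + 67)/(((11/(-68))*(-1/84))))/8 = (-207/244 + 128/(((11*(-1/68))*(-1/84))))/8 = (-207/244 + 128/((-11/68*(-1/84))))/8 = (-207/244 + 128/(11/5712))/8 = (-207/244 + 128*(5712/11))/8 = (-207/244 + 731136/11)/8 = (1/8)*(178394907/2684) = 178394907/21472 ≈ 8308.3)
c - 1*(-136) = 178394907/21472 - 1*(-136) = 178394907/21472 + 136 = 181315099/21472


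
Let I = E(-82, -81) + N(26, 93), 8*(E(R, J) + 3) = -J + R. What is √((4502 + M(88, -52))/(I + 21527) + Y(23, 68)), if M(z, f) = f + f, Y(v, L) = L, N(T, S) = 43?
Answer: 2*√507579163685/172535 ≈ 8.2586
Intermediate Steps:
E(R, J) = -3 - J/8 + R/8 (E(R, J) = -3 + (-J + R)/8 = -3 + (R - J)/8 = -3 + (-J/8 + R/8) = -3 - J/8 + R/8)
I = 319/8 (I = (-3 - ⅛*(-81) + (⅛)*(-82)) + 43 = (-3 + 81/8 - 41/4) + 43 = -25/8 + 43 = 319/8 ≈ 39.875)
M(z, f) = 2*f
√((4502 + M(88, -52))/(I + 21527) + Y(23, 68)) = √((4502 + 2*(-52))/(319/8 + 21527) + 68) = √((4502 - 104)/(172535/8) + 68) = √(4398*(8/172535) + 68) = √(35184/172535 + 68) = √(11767564/172535) = 2*√507579163685/172535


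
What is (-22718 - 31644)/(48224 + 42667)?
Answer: -54362/90891 ≈ -0.59810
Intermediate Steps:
(-22718 - 31644)/(48224 + 42667) = -54362/90891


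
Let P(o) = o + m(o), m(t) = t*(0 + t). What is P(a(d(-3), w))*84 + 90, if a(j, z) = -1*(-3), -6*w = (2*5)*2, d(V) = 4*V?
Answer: 1098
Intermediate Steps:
w = -10/3 (w = -2*5*2/6 = -5*2/3 = -⅙*20 = -10/3 ≈ -3.3333)
m(t) = t² (m(t) = t*t = t²)
a(j, z) = 3
P(o) = o + o²
P(a(d(-3), w))*84 + 90 = (3*(1 + 3))*84 + 90 = (3*4)*84 + 90 = 12*84 + 90 = 1008 + 90 = 1098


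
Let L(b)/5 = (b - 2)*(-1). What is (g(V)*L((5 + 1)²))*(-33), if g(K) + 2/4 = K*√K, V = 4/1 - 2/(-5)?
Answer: -2805 + 24684*√110/5 ≈ 48973.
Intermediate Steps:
V = 22/5 (V = 4*1 - 2*(-⅕) = 4 + ⅖ = 22/5 ≈ 4.4000)
g(K) = -½ + K^(3/2) (g(K) = -½ + K*√K = -½ + K^(3/2))
L(b) = 10 - 5*b (L(b) = 5*((b - 2)*(-1)) = 5*((-2 + b)*(-1)) = 5*(2 - b) = 10 - 5*b)
(g(V)*L((5 + 1)²))*(-33) = ((-½ + (22/5)^(3/2))*(10 - 5*(5 + 1)²))*(-33) = ((-½ + 22*√110/25)*(10 - 5*6²))*(-33) = ((-½ + 22*√110/25)*(10 - 5*36))*(-33) = ((-½ + 22*√110/25)*(10 - 180))*(-33) = ((-½ + 22*√110/25)*(-170))*(-33) = (85 - 748*√110/5)*(-33) = -2805 + 24684*√110/5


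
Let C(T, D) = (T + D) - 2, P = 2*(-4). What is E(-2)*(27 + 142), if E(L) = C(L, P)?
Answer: -2028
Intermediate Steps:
P = -8
C(T, D) = -2 + D + T (C(T, D) = (D + T) - 2 = -2 + D + T)
E(L) = -10 + L (E(L) = -2 - 8 + L = -10 + L)
E(-2)*(27 + 142) = (-10 - 2)*(27 + 142) = -12*169 = -2028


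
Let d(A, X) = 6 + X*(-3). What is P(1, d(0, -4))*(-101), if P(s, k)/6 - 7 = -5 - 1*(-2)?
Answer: -2424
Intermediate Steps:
d(A, X) = 6 - 3*X
P(s, k) = 24 (P(s, k) = 42 + 6*(-5 - 1*(-2)) = 42 + 6*(-5 + 2) = 42 + 6*(-3) = 42 - 18 = 24)
P(1, d(0, -4))*(-101) = 24*(-101) = -2424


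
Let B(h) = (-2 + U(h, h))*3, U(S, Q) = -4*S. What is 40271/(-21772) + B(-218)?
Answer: 56784649/21772 ≈ 2608.1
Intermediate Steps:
B(h) = -6 - 12*h (B(h) = (-2 - 4*h)*3 = -6 - 12*h)
40271/(-21772) + B(-218) = 40271/(-21772) + (-6 - 12*(-218)) = 40271*(-1/21772) + (-6 + 2616) = -40271/21772 + 2610 = 56784649/21772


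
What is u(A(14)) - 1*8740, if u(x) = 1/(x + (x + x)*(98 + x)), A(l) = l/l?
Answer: -1739259/199 ≈ -8740.0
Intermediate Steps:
A(l) = 1
u(x) = 1/(x + 2*x*(98 + x)) (u(x) = 1/(x + (2*x)*(98 + x)) = 1/(x + 2*x*(98 + x)))
u(A(14)) - 1*8740 = 1/(1*(197 + 2*1)) - 1*8740 = 1/(197 + 2) - 8740 = 1/199 - 8740 = -1739259/199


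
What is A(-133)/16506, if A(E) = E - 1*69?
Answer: -101/8253 ≈ -0.012238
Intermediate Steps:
A(E) = -69 + E (A(E) = E - 69 = -69 + E)
A(-133)/16506 = (-69 - 133)/16506 = -202*1/16506 = -101/8253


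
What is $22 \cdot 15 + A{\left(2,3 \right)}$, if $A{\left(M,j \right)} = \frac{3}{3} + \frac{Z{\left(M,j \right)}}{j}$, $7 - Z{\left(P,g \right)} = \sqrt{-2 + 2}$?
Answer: $\frac{1000}{3} \approx 333.33$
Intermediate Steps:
$Z{\left(P,g \right)} = 7$ ($Z{\left(P,g \right)} = 7 - \sqrt{-2 + 2} = 7 - \sqrt{0} = 7 - 0 = 7 + 0 = 7$)
$A{\left(M,j \right)} = 1 + \frac{7}{j}$ ($A{\left(M,j \right)} = \frac{3}{3} + \frac{7}{j} = 3 \cdot \frac{1}{3} + \frac{7}{j} = 1 + \frac{7}{j}$)
$22 \cdot 15 + A{\left(2,3 \right)} = 22 \cdot 15 + \frac{7 + 3}{3} = 330 + \frac{1}{3} \cdot 10 = 330 + \frac{10}{3} = \frac{1000}{3}$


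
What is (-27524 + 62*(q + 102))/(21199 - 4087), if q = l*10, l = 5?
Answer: -4525/4278 ≈ -1.0577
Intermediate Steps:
q = 50 (q = 5*10 = 50)
(-27524 + 62*(q + 102))/(21199 - 4087) = (-27524 + 62*(50 + 102))/(21199 - 4087) = (-27524 + 62*152)/17112 = (-27524 + 9424)*(1/17112) = -18100*1/17112 = -4525/4278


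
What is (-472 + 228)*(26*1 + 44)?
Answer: -17080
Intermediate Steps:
(-472 + 228)*(26*1 + 44) = -244*(26 + 44) = -244*70 = -17080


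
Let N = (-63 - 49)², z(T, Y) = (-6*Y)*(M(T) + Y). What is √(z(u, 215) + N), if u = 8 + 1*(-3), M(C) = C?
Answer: 2*I*√67814 ≈ 520.82*I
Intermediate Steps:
u = 5 (u = 8 - 3 = 5)
z(T, Y) = -6*Y*(T + Y) (z(T, Y) = (-6*Y)*(T + Y) = -6*Y*(T + Y))
N = 12544 (N = (-112)² = 12544)
√(z(u, 215) + N) = √(-6*215*(5 + 215) + 12544) = √(-6*215*220 + 12544) = √(-283800 + 12544) = √(-271256) = 2*I*√67814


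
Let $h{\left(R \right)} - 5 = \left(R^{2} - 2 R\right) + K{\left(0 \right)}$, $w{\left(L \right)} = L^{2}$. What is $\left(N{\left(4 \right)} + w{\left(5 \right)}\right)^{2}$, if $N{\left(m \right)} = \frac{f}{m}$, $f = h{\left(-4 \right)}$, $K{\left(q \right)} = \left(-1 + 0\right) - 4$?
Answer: $961$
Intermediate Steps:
$K{\left(q \right)} = -5$ ($K{\left(q \right)} = -1 - 4 = -5$)
$h{\left(R \right)} = R^{2} - 2 R$ ($h{\left(R \right)} = 5 - \left(5 - R^{2} + 2 R\right) = R^{2} - 2 R$)
$f = 24$ ($f = - 4 \left(-2 - 4\right) = \left(-4\right) \left(-6\right) = 24$)
$N{\left(m \right)} = \frac{24}{m}$
$\left(N{\left(4 \right)} + w{\left(5 \right)}\right)^{2} = \left(\frac{24}{4} + 5^{2}\right)^{2} = \left(24 \cdot \frac{1}{4} + 25\right)^{2} = \left(6 + 25\right)^{2} = 31^{2} = 961$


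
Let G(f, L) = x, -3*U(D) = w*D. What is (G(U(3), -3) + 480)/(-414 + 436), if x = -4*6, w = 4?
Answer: 228/11 ≈ 20.727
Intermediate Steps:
U(D) = -4*D/3
x = -24
G(f, L) = -24
(G(U(3), -3) + 480)/(-414 + 436) = (-24 + 480)/(-414 + 436) = 456/22 = 456*(1/22) = 228/11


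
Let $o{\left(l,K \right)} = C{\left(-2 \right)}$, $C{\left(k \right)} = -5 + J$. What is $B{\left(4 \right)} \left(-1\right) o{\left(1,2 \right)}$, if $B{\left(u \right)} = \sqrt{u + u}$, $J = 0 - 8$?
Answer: $26 \sqrt{2} \approx 36.77$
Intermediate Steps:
$J = -8$ ($J = 0 - 8 = -8$)
$C{\left(k \right)} = -13$ ($C{\left(k \right)} = -5 - 8 = -13$)
$B{\left(u \right)} = \sqrt{2} \sqrt{u}$ ($B{\left(u \right)} = \sqrt{2 u} = \sqrt{2} \sqrt{u}$)
$o{\left(l,K \right)} = -13$
$B{\left(4 \right)} \left(-1\right) o{\left(1,2 \right)} = \sqrt{2} \sqrt{4} \left(-1\right) \left(-13\right) = \sqrt{2} \cdot 2 \left(-1\right) \left(-13\right) = 2 \sqrt{2} \left(-1\right) \left(-13\right) = - 2 \sqrt{2} \left(-13\right) = 26 \sqrt{2}$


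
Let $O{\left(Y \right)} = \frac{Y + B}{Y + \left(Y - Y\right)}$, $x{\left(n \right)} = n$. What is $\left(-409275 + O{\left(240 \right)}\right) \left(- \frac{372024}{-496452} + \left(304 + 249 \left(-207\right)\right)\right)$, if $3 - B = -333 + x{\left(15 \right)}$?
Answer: $\frac{69405363974490271}{3309680} \approx 2.097 \cdot 10^{10}$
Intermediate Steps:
$B = 321$ ($B = 3 - \left(-333 + 15\right) = 3 - -318 = 3 + 318 = 321$)
$O{\left(Y \right)} = \frac{321 + Y}{Y}$ ($O{\left(Y \right)} = \frac{Y + 321}{Y + \left(Y - Y\right)} = \frac{321 + Y}{Y + 0} = \frac{321 + Y}{Y}$)
$\left(-409275 + O{\left(240 \right)}\right) \left(- \frac{372024}{-496452} + \left(304 + 249 \left(-207\right)\right)\right) = \left(-409275 + \frac{321 + 240}{240}\right) \left(- \frac{372024}{-496452} + \left(304 + 249 \left(-207\right)\right)\right) = \left(-409275 + \frac{1}{240} \cdot 561\right) \left(\left(-372024\right) \left(- \frac{1}{496452}\right) + \left(304 - 51543\right)\right) = \left(-409275 + \frac{187}{80}\right) \left(\frac{31002}{41371} - 51239\right) = \left(- \frac{32741813}{80}\right) \left(- \frac{2119777667}{41371}\right) = \frac{69405363974490271}{3309680}$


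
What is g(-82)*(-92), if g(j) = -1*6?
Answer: 552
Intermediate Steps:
g(j) = -6
g(-82)*(-92) = -6*(-92) = 552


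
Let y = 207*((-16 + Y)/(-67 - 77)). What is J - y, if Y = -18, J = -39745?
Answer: -318351/8 ≈ -39794.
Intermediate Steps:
y = 391/8 (y = 207*((-16 - 18)/(-67 - 77)) = 207*(-34/(-144)) = 207*(-34*(-1/144)) = 207*(17/72) = 391/8 ≈ 48.875)
J - y = -39745 - 1*391/8 = -39745 - 391/8 = -318351/8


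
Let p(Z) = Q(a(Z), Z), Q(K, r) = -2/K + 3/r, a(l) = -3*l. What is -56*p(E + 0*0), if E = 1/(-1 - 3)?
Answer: 2464/3 ≈ 821.33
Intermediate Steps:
E = -1/4 (E = 1/(-4) = -1/4 ≈ -0.25000)
p(Z) = 11/(3*Z) (p(Z) = -2*(-1/(3*Z)) + 3/Z = -(-2)/(3*Z) + 3/Z = 2/(3*Z) + 3/Z = 11/(3*Z))
-56*p(E + 0*0) = -616/(3*(-1/4 + 0*0)) = -616/(3*(-1/4 + 0)) = -616/(3*(-1/4)) = -616*(-4)/3 = -56*(-44/3) = 2464/3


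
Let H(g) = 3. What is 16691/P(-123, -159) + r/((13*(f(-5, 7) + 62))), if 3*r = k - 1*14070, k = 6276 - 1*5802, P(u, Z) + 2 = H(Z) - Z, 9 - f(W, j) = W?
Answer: 3941397/39520 ≈ 99.732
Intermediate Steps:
f(W, j) = 9 - W
P(u, Z) = 1 - Z (P(u, Z) = -2 + (3 - Z) = 1 - Z)
k = 474 (k = 6276 - 5802 = 474)
r = -4532 (r = (474 - 1*14070)/3 = (474 - 14070)/3 = (1/3)*(-13596) = -4532)
16691/P(-123, -159) + r/((13*(f(-5, 7) + 62))) = 16691/(1 - 1*(-159)) - 4532*1/(13*((9 - 1*(-5)) + 62)) = 16691/(1 + 159) - 4532*1/(13*((9 + 5) + 62)) = 16691/160 - 4532*1/(13*(14 + 62)) = 16691*(1/160) - 4532/(13*76) = 16691/160 - 4532/988 = 16691/160 - 4532*1/988 = 16691/160 - 1133/247 = 3941397/39520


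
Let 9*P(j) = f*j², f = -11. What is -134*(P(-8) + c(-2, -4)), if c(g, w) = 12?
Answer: 79864/9 ≈ 8873.8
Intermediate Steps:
P(j) = -11*j²/9 (P(j) = (-11*j²)/9 = -11*j²/9)
-134*(P(-8) + c(-2, -4)) = -134*(-11/9*(-8)² + 12) = -134*(-11/9*64 + 12) = -134*(-704/9 + 12) = -134*(-596/9) = 79864/9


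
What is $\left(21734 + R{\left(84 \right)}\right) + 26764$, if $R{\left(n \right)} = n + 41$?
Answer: $48623$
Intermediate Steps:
$R{\left(n \right)} = 41 + n$
$\left(21734 + R{\left(84 \right)}\right) + 26764 = \left(21734 + \left(41 + 84\right)\right) + 26764 = \left(21734 + 125\right) + 26764 = 21859 + 26764 = 48623$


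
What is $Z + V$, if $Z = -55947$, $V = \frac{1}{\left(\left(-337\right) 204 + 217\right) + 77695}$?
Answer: $- \frac{512698307}{9164} \approx -55947.0$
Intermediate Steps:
$V = \frac{1}{9164}$ ($V = \frac{1}{\left(-68748 + 217\right) + 77695} = \frac{1}{-68531 + 77695} = \frac{1}{9164} \approx 0.00010912$)
$Z + V = -55947 + \frac{1}{9164} = - \frac{512698307}{9164}$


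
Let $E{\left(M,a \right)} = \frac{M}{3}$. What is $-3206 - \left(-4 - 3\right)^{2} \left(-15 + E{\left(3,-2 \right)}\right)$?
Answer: $-2520$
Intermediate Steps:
$E{\left(M,a \right)} = \frac{M}{3}$ ($E{\left(M,a \right)} = M \frac{1}{3} = \frac{M}{3}$)
$-3206 - \left(-4 - 3\right)^{2} \left(-15 + E{\left(3,-2 \right)}\right) = -3206 - \left(-4 - 3\right)^{2} \left(-15 + \frac{1}{3} \cdot 3\right) = -3206 - \left(-7\right)^{2} \left(-15 + 1\right) = -3206 - 49 \left(-14\right) = -3206 - -686 = -3206 + 686 = -2520$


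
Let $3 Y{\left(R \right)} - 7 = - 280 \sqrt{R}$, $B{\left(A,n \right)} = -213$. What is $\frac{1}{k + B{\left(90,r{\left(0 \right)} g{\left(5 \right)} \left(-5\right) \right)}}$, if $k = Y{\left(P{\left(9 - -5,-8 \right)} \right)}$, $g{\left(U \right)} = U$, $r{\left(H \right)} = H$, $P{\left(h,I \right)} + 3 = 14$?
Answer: $\frac{237}{57872} - \frac{105 \sqrt{11}}{57872} \approx -0.0019223$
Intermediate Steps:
$P{\left(h,I \right)} = 11$ ($P{\left(h,I \right)} = -3 + 14 = 11$)
$Y{\left(R \right)} = \frac{7}{3} - \frac{280 \sqrt{R}}{3}$ ($Y{\left(R \right)} = \frac{7}{3} + \frac{\left(-280\right) \sqrt{R}}{3} = \frac{7}{3} - \frac{280 \sqrt{R}}{3}$)
$k = \frac{7}{3} - \frac{280 \sqrt{11}}{3} \approx -307.22$
$\frac{1}{k + B{\left(90,r{\left(0 \right)} g{\left(5 \right)} \left(-5\right) \right)}} = \frac{1}{\left(\frac{7}{3} - \frac{280 \sqrt{11}}{3}\right) - 213} = \frac{1}{- \frac{632}{3} - \frac{280 \sqrt{11}}{3}}$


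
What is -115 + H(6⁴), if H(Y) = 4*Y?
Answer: 5069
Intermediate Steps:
-115 + H(6⁴) = -115 + 4*6⁴ = -115 + 4*1296 = -115 + 5184 = 5069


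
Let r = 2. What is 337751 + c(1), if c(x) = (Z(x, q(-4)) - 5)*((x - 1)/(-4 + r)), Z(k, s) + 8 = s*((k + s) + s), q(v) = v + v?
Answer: 337751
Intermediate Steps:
q(v) = 2*v
Z(k, s) = -8 + s*(k + 2*s) (Z(k, s) = -8 + s*((k + s) + s) = -8 + s*(k + 2*s))
c(x) = (1/2 - x/2)*(115 - 8*x) (c(x) = ((-8 + 2*(2*(-4))**2 + x*(2*(-4))) - 5)*((x - 1)/(-4 + 2)) = ((-8 + 2*(-8)**2 + x*(-8)) - 5)*((-1 + x)/(-2)) = ((-8 + 2*64 - 8*x) - 5)*((-1 + x)*(-1/2)) = ((-8 + 128 - 8*x) - 5)*(1/2 - x/2) = ((120 - 8*x) - 5)*(1/2 - x/2) = (115 - 8*x)*(1/2 - x/2) = (1/2 - x/2)*(115 - 8*x))
337751 + c(1) = 337751 + (115/2 + 4*1**2 - 123/2*1) = 337751 + (115/2 + 4*1 - 123/2) = 337751 + (115/2 + 4 - 123/2) = 337751 + 0 = 337751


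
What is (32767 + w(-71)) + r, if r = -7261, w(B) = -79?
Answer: 25427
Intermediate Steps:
(32767 + w(-71)) + r = (32767 - 79) - 7261 = 32688 - 7261 = 25427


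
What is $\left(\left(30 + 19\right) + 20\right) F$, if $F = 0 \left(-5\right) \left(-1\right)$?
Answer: $0$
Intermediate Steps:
$F = 0$ ($F = 0 \left(-1\right) = 0$)
$\left(\left(30 + 19\right) + 20\right) F = \left(\left(30 + 19\right) + 20\right) 0 = \left(49 + 20\right) 0 = 69 \cdot 0 = 0$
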